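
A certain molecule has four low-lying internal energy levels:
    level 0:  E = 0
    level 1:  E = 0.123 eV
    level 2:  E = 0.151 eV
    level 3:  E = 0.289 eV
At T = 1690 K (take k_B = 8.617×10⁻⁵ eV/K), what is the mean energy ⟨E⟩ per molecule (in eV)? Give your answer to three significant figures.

k_BT = 8.617×10⁻⁵ × 1690 K = 0.14563 eV.
Eᵢ/kT = 0, 0.84461, 1.0369, 1.9845.
Z = Σ e^(−Eᵢ/kT) = e^(−0) + e^(−0.84461) + e^(−1.0369) + e^(−1.9845) = 1.0000 + 0.42972 + 0.35455 + 0.13745 = 1.9217.
⟨E⟩ = Σ Eᵢ e^(−Eᵢ/kT) / Z = (0·1.0000 + 0.123·0.42972 + 0.151·0.35455 + 0.289·0.13745) / 1.9217 = 0.0760 eV.

0.0760 eV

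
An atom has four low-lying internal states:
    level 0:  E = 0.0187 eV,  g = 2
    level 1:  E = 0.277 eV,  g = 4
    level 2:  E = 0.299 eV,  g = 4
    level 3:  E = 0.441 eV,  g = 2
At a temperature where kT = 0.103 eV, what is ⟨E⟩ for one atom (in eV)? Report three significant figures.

Eᵢ/kT = 0.18155, 2.6893, 2.9029, 4.2816.
Z = Σ gᵢe^(−Eᵢ/kT) = 2·e^(−0.18155) + 4·e^(−2.6893) + 4·e^(−2.9029) + 2·e^(−4.2816) = 1.6680 + 0.27171 + 0.21946 + 0.027641 = 2.1868.
⟨E⟩ = Σ Eᵢ gᵢe^(−Eᵢ/kT) / Z = (0.0187·1.6680 + 0.277·0.27171 + 0.299·0.21946 + 0.441·0.027641) / 2.1868 = 0.0843 eV.

0.0843 eV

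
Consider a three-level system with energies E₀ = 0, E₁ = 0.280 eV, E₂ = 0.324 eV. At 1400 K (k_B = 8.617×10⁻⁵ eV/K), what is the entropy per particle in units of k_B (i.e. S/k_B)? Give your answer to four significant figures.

0.5062

k_BT = 8.617×10⁻⁵ × 1400 K = 0.120638 eV.
Eᵢ/kT = 0, 2.32099, 2.68572.
Z = Σ e^(−Eᵢ/kT) = e^(−0) + e^(−2.32099) + e^(−2.68572) = 1.00000 + 0.0981763 + 0.0681721 = 1.16635.
⟨E⟩ = Σ EᵢPᵢ = 0.0425062 eV.
S/k_B = ln Z + ⟨E⟩/kT = ln(1.16635) + 0.0425062/0.120638 = 0.153879 + 0.352345 = 0.5062.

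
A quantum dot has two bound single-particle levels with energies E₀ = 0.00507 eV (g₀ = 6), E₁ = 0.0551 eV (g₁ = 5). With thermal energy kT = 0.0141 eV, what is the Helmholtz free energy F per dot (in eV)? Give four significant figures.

-0.02053 eV

Eᵢ/kT = 0.359574, 3.90780.
Z = Σ gᵢe^(−Eᵢ/kT) = 6·e^(−0.359574) + 5·e^(−3.90780) = 4.18784 + 0.100423 = 4.28826.
F = −kT ln Z = −0.0141 × ln(4.28826) = −0.0141 × 1.45588 = -0.02053 eV.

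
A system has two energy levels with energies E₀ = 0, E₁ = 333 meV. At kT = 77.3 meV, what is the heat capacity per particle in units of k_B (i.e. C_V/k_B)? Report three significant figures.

Eᵢ/kT = 0, 4.3079.
Z = Σ e^(−Eᵢ/kT) = e^(−0) + e^(−4.3079) = 1.0000 + 0.013462 = 1.0135.
⟨E⟩ = 4.4231 meV, ⟨E²⟩ = 1472.9 meV².
C_V/k_B = (⟨E²⟩ − ⟨E⟩²)/(kT)² = (1472.9 − 19.564)/5975.3 = 0.243.

0.243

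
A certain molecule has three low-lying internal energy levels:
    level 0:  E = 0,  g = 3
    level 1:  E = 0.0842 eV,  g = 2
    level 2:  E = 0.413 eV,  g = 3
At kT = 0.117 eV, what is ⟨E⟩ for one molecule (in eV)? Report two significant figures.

Eᵢ/kT = 0, 0.7197, 3.530.
Z = Σ gᵢe^(−Eᵢ/kT) = 3·e^(−0) + 2·e^(−0.7197) + 3·e^(−3.530) = 3.000 + 0.9738 + 0.08791 = 4.062.
⟨E⟩ = Σ Eᵢ gᵢe^(−Eᵢ/kT) / Z = (0·3.000 + 0.0842·0.9738 + 0.413·0.08791) / 4.062 = 0.029 eV.

0.029 eV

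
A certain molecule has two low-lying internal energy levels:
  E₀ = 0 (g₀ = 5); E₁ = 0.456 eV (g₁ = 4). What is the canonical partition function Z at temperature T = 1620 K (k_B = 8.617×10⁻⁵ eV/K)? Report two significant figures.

Z = 5.2

k_BT = 8.617×10⁻⁵ × 1620 K = 0.1396 eV.
Eᵢ/kT = 0, 3.266.
Z = Σ gᵢe^(−Eᵢ/kT) = 5·e^(−0) + 4·e^(−3.266) = 5.000 + 0.1526 = 5.153.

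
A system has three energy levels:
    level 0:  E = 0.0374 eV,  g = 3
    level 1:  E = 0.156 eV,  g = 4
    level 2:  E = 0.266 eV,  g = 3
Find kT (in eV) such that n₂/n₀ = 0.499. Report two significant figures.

0.33 eV

n₂/n₀ = (g₂/g₀) exp[−(E₂−E₀)/kT] = 0.499.
⇒ (E₂−E₀)/kT = ln((3/3)/0.499) = ln(2.004) = 0.6951.
kT = 0.2286 eV / 0.6951 = 0.33 eV.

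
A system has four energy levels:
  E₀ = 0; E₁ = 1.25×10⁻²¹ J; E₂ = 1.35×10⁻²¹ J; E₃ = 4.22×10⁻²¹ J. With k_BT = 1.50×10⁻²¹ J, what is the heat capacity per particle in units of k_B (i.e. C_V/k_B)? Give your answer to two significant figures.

0.36

Eᵢ/kT = 0, 0.8333, 0.9000, 2.813.
Z = Σ e^(−Eᵢ/kT) = e^(−0) + e^(−0.8333) + e^(−0.9000) + e^(−2.813) = 1.000 + 0.4346 + 0.4066 + 0.06002 = 1.901.
⟨E⟩ = 0.7078, ⟨E²⟩ = 1.309.
C_V/k_B = (⟨E²⟩ − ⟨E⟩²)/(kT)² = (1.309 − 0.5010)/2.250 = 0.36.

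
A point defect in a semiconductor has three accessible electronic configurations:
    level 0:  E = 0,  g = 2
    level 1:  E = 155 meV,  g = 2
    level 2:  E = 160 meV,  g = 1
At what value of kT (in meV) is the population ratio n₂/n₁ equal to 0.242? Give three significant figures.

6.89 meV

n₂/n₁ = (g₂/g₁) exp[−(E₂−E₁)/kT] = 0.242.
⇒ (E₂−E₁)/kT = ln((1/2)/0.242) = ln(2.0661) = 0.72566.
kT = 5 meV / 0.72566 = 6.89 meV.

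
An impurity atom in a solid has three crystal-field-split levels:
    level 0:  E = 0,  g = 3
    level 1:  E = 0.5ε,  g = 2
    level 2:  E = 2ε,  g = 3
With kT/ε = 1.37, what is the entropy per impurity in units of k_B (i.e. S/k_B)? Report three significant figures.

Eᵢ/kT = 0, 0.36496, 1.4599.
Z = Σ gᵢe^(−Eᵢ/kT) = 3·e^(−0) + 2·e^(−0.36496) + 3·e^(−1.4599) = 3.0000 + 1.3884 + 0.69678 = 5.0852.
⟨E⟩ = Σ EᵢPᵢ = 0.41056 ε.
S/k_B = ln Z + ⟨E⟩/kT = ln(5.0852) + 0.41056/1.37 = 1.6263 + 0.29968 = 1.93.

1.93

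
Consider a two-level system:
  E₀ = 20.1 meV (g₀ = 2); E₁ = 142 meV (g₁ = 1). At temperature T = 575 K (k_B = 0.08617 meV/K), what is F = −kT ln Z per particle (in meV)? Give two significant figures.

k_BT = 0.08617 × 575 K = 49.55 meV.
Eᵢ/kT = 0.4057, 2.866.
Z = Σ gᵢe^(−Eᵢ/kT) = 2·e^(−0.4057) + 1·e^(−2.866) = 1.333 + 0.05693 = 1.390.
F = −kT ln Z = −49.55 × ln(1.390) = −49.55 × 0.3293 = -16 meV.

-16 meV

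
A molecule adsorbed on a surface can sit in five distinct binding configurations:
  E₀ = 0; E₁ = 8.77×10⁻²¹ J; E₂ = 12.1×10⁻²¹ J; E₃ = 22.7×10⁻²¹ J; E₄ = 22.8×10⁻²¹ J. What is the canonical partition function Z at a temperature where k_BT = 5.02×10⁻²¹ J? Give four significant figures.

Eᵢ/kT = 0, 1.74701, 2.41036, 4.52191, 4.54183.
Z = Σ e^(−Eᵢ/kT) = e^(−0) + e^(−1.74701) + e^(−2.41036) + e^(−4.52191) + e^(−4.54183) = 1.00000 + 0.174294 + 0.0897830 + 0.0108682 + 0.0106539 = 1.28560.

Z = 1.286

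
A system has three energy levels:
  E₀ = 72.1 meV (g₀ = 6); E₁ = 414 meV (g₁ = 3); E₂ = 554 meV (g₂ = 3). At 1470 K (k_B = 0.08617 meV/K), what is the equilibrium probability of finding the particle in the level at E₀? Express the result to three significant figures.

0.957

k_BT = 0.08617 × 1470 K = 126.67 meV.
Eᵢ/kT = 0.56920, 3.2683, 4.3736.
Z = Σ gᵢe^(−Eᵢ/kT) = 6·e^(−0.56920) + 3·e^(−3.2683) + 3·e^(−4.3736) = 3.3959 + 0.11421 + 0.037817 = 3.5479.
P₀ = g₀ e^(−E₀/kT) / Z = 3.3959/3.5479 = 0.957.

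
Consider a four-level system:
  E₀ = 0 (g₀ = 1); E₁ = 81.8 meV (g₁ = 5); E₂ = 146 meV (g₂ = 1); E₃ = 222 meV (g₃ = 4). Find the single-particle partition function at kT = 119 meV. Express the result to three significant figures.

Z = 4.43

Eᵢ/kT = 0, 0.68739, 1.2269, 1.8655.
Z = Σ gᵢe^(−Eᵢ/kT) = 1·e^(−0) + 5·e^(−0.68739) + 1·e^(−1.2269) + 4·e^(−1.8655) = 1.0000 + 2.5144 + 0.29320 + 0.61928 = 4.4269.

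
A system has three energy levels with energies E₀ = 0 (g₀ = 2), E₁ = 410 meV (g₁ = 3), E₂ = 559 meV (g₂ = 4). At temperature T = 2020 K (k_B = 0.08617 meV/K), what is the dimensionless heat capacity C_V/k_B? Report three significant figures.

k_BT = 0.08617 × 2020 K = 174.06 meV.
Eᵢ/kT = 0, 2.3555, 3.2115.
Z = Σ gᵢe^(−Eᵢ/kT) = 2·e^(−0) + 3·e^(−2.3555) + 4·e^(−3.2115) = 2.0000 + 0.28454 + 0.16118 = 2.4457.
⟨E⟩ = 84.541 meV, ⟨E²⟩ = 40151 meV².
C_V/k_B = (⟨E²⟩ − ⟨E⟩²)/(kT)² = (40151 − 7147.2)/30297 = 1.09.

1.09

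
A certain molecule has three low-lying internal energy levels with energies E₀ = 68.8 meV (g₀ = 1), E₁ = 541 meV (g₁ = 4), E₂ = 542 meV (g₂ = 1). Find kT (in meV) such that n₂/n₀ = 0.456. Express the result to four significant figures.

602.6 meV

n₂/n₀ = (g₂/g₀) exp[−(E₂−E₀)/kT] = 0.456.
⇒ (E₂−E₀)/kT = ln((1/1)/0.456) = ln(2.19298) = 0.785261.
kT = 473.2 meV / 0.785261 = 602.6 meV.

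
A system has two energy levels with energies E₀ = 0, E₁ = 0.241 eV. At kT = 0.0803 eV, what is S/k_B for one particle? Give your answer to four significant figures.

0.1907

Eᵢ/kT = 0, 3.00125.
Z = Σ e^(−Eᵢ/kT) = e^(−0) + e^(−3.00125) = 1.00000 + 0.0497249 = 1.04972.
⟨E⟩ = Σ EᵢPᵢ = 0.0114161 eV.
S/k_B = ln Z + ⟨E⟩/kT = ln(1.04972) + 0.0114161/0.0803 = 0.0485235 + 0.142168 = 0.1907.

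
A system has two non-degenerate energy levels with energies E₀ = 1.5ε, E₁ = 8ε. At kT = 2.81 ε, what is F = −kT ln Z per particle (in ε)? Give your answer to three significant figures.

1.23 ε

Eᵢ/kT = 0.53381, 2.8470.
Z = Σ e^(−Eᵢ/kT) = e^(−0.53381) + e^(−2.8470) = 0.58637 + 0.058018 = 0.64439.
F = −kT ln Z = −2.81 × ln(0.64439) = −2.81 × -0.43945 = 1.23 ε.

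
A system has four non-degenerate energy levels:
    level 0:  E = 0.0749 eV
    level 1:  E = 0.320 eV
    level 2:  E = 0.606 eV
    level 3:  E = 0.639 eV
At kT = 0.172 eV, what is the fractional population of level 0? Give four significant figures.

0.7554

Eᵢ/kT = 0.435465, 1.86047, 3.52326, 3.71512.
Z = Σ e^(−Eᵢ/kT) = e^(−0.435465) + e^(−1.86047) + e^(−3.52326) + e^(−3.71512) = 0.646964 + 0.155599 + 0.0295031 + 0.0243525 = 0.856419.
P₀ = e^(−E₀/kT) / Z = 0.646964/0.856419 = 0.7554.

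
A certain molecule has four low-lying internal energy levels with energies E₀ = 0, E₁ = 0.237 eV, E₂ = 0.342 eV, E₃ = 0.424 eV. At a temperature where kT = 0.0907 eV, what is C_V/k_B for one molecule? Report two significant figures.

0.85

Eᵢ/kT = 0, 2.613, 3.771, 4.675.
Z = Σ e^(−Eᵢ/kT) = e^(−0) + e^(−2.613) + e^(−3.771) + e^(−4.675) = 1.000 + 0.07331 + 0.02303 + 0.009326 = 1.106.
⟨E⟩ = 0.02641 eV, ⟨E²⟩ = 0.007675 eV².
C_V/k_B = (⟨E²⟩ − ⟨E⟩²)/(kT)² = (0.007675 − 0.0006975)/0.008226 = 0.85.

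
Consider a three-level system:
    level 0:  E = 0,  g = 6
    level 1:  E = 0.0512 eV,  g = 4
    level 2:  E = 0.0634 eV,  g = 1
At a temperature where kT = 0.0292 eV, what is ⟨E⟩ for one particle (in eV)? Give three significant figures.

0.00627 eV

Eᵢ/kT = 0, 1.7534, 2.1712.
Z = Σ gᵢe^(−Eᵢ/kT) = 6·e^(−0) + 4·e^(−1.7534) + 1·e^(−2.1712) = 6.0000 + 0.69274 + 0.11404 = 6.8068.
⟨E⟩ = Σ Eᵢ gᵢe^(−Eᵢ/kT) / Z = (0·6.0000 + 0.0512·0.69274 + 0.0634·0.11404) / 6.8068 = 0.00627 eV.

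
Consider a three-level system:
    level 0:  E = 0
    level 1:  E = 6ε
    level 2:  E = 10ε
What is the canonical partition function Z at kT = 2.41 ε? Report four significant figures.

Z = 1.099

Eᵢ/kT = 0, 2.48963, 4.14938.
Z = Σ e^(−Eᵢ/kT) = e^(−0) + e^(−2.48963) + e^(−4.14938) = 1.00000 + 0.0829406 + 0.0157742 = 1.09871.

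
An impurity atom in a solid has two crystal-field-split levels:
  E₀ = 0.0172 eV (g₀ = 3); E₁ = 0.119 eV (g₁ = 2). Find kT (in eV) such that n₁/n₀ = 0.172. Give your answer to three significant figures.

n₁/n₀ = (g₁/g₀) exp[−(E₁−E₀)/kT] = 0.172.
⇒ (E₁−E₀)/kT = ln((2/3)/0.172) = ln(3.8760) = 1.3548.
kT = 0.1018 eV / 1.3548 = 0.0751 eV.

0.0751 eV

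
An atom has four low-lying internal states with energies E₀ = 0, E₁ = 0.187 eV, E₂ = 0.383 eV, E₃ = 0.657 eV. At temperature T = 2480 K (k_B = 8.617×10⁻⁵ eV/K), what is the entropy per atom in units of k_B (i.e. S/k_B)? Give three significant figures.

0.983

k_BT = 8.617×10⁻⁵ × 2480 K = 0.21370 eV.
Eᵢ/kT = 0, 0.87506, 1.7922, 3.0744.
Z = Σ e^(−Eᵢ/kT) = e^(−0) + e^(−0.87506) + e^(−1.7922) + e^(−3.0744) = 1.0000 + 0.41684 + 0.16659 + 0.046217 = 1.6296.
⟨E⟩ = Σ EᵢPᵢ = 0.10562 eV.
S/k_B = ln Z + ⟨E⟩/kT = ln(1.6296) + 0.10562/0.21370 = 0.48833 + 0.49424 = 0.983.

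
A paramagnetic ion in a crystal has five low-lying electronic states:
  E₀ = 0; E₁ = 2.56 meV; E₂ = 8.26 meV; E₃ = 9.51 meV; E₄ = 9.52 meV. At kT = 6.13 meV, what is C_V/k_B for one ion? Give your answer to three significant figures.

0.386

Eᵢ/kT = 0, 0.41762, 1.3475, 1.5514, 1.5530.
Z = Σ e^(−Eᵢ/kT) = e^(−0) + e^(−0.41762) + e^(−1.3475) + e^(−1.5514) + e^(−1.5530) = 1.0000 + 0.65861 + 0.25989 + 0.21195 + 0.21161 = 2.3421.
⟨E⟩ = 3.3572 meV, ⟨E²⟩ = 25.787 meV².
C_V/k_B = (⟨E²⟩ − ⟨E⟩²)/(kT)² = (25.787 − 11.271)/37.577 = 0.386.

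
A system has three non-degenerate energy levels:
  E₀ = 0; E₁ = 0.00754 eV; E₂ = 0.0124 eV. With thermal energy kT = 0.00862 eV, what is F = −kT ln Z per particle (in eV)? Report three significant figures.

Eᵢ/kT = 0, 0.87471, 1.4385.
Z = Σ e^(−Eᵢ/kT) = e^(−0) + e^(−0.87471) + e^(−1.4385) = 1.0000 + 0.41698 + 0.23728 = 1.6543.
F = −kT ln Z = −0.00862 × ln(1.6543) = −0.00862 × 0.50338 = -0.00434 eV.

-0.00434 eV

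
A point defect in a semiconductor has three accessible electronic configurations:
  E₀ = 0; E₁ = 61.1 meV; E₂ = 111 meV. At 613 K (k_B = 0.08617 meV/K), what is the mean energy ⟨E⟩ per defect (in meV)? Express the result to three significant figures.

k_BT = 0.08617 × 613 K = 52.822 meV.
Eᵢ/kT = 0, 1.1567, 2.1014.
Z = Σ e^(−Eᵢ/kT) = e^(−0) + e^(−1.1567) + e^(−2.1014) = 1.0000 + 0.31452 + 0.12229 = 1.4368.
⟨E⟩ = Σ Eᵢ e^(−Eᵢ/kT) / Z = (0·1.0000 + 61.1·0.31452 + 111·0.12229) / 1.4368 = 22.8 meV.

22.8 meV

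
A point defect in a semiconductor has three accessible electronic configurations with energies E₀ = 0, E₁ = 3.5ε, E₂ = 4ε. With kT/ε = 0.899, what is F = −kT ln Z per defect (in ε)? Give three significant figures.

Eᵢ/kT = 0, 3.8932, 4.4494.
Z = Σ e^(−Eᵢ/kT) = e^(−0) + e^(−3.8932) + e^(−4.4494) = 1.0000 + 0.020380 + 0.011686 = 1.0321.
F = −kT ln Z = −0.899 × ln(1.0321) = −0.899 × 0.031596 = -0.0284 ε.

-0.0284 ε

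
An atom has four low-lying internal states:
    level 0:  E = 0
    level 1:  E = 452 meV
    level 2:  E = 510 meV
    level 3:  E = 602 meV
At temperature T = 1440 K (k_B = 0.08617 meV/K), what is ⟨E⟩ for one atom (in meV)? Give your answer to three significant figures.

k_BT = 0.08617 × 1440 K = 124.08 meV.
Eᵢ/kT = 0, 3.6428, 4.1103, 4.8517.
Z = Σ e^(−Eᵢ/kT) = e^(−0) + e^(−3.6428) + e^(−4.1103) + e^(−4.8517) = 1.0000 + 0.026179 + 0.016403 + 0.0078151 = 1.0504.
⟨E⟩ = Σ Eᵢ e^(−Eᵢ/kT) / Z = (0·1.0000 + 452·0.026179 + 510·0.016403 + 602·0.0078151) / 1.0504 = 23.7 meV.

23.7 meV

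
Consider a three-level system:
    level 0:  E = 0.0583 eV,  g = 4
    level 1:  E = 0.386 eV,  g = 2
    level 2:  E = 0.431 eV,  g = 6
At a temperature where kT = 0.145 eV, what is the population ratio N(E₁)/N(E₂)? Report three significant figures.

0.455

n₁/n₂ = (g₁/g₂) exp[−(E₁−E₂)/kT] = (2/6) × exp(−(-0.045 eV)/(0.145 eV)) = (2/6) × exp(0.31034) = 0.455.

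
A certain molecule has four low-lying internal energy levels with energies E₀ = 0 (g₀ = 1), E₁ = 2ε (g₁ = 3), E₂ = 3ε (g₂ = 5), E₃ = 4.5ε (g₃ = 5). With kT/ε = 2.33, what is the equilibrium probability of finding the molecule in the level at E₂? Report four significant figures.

Eᵢ/kT = 0, 0.858369, 1.28755, 1.93133.
Z = Σ gᵢe^(−Eᵢ/kT) = 1·e^(−0) + 3·e^(−0.858369) + 5·e^(−1.28755) + 5·e^(−1.93133) = 1.00000 + 1.27156 + 1.37973 + 0.724776 = 4.37607.
P₂ = g₂ e^(−E₂/kT) / Z = 1.37973/4.37607 = 0.3153.

0.3153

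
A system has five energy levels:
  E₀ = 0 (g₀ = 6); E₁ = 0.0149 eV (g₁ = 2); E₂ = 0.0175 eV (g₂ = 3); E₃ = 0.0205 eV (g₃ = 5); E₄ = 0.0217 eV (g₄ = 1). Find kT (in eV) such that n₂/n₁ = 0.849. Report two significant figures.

0.0046 eV

n₂/n₁ = (g₂/g₁) exp[−(E₂−E₁)/kT] = 0.849.
⇒ (E₂−E₁)/kT = ln((3/2)/0.849) = ln(1.767) = 0.5693.
kT = 0.0026 eV / 0.5693 = 0.0046 eV.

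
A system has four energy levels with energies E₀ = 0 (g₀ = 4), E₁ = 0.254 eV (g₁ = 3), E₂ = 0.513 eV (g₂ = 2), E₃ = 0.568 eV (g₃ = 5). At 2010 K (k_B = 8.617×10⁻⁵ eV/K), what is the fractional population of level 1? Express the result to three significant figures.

0.139

k_BT = 8.617×10⁻⁵ × 2010 K = 0.17320 eV.
Eᵢ/kT = 0, 1.4665, 2.9619, 3.2794.
Z = Σ gᵢe^(−Eᵢ/kT) = 4·e^(−0) + 3·e^(−1.4665) + 2·e^(−2.9619) + 5·e^(−3.2794) = 4.0000 + 0.69219 + 0.10344 + 0.18825 = 4.9839.
P₁ = g₁ e^(−E₁/kT) / Z = 0.69219/4.9839 = 0.139.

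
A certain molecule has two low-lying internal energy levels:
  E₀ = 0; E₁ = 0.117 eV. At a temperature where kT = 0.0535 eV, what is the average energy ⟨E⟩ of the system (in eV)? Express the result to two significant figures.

0.012 eV

Eᵢ/kT = 0, 2.187.
Z = Σ e^(−Eᵢ/kT) = e^(−0) + e^(−2.187) = 1.000 + 0.1123 = 1.112.
⟨E⟩ = Σ Eᵢ e^(−Eᵢ/kT) / Z = (0·1.000 + 0.117·0.1123) / 1.112 = 0.012 eV.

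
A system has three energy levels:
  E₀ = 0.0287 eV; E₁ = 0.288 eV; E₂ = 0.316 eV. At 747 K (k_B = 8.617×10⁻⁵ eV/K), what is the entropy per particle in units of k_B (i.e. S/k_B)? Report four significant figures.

k_BT = 8.617×10⁻⁵ × 747 K = 0.0643690 eV.
Eᵢ/kT = 0.445867, 4.47420, 4.90920.
Z = Σ e^(−Eᵢ/kT) = e^(−0.445867) + e^(−4.47420) + e^(−4.90920) = 0.640269 + 0.0113993 + 0.00737839 = 0.659047.
⟨E⟩ = Σ EᵢPᵢ = 0.0364015 eV.
S/k_B = ln Z + ⟨E⟩/kT = ln(0.659047) + 0.0364015/0.0643690 = -0.416960 + 0.565513 = 0.1486.

0.1486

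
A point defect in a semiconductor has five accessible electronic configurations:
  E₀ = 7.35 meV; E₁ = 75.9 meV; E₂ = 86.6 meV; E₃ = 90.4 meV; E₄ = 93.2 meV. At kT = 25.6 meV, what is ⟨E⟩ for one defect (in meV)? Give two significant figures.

20 meV

Eᵢ/kT = 0.2871, 2.965, 3.383, 3.531, 3.641.
Z = Σ e^(−Eᵢ/kT) = e^(−0.2871) + e^(−2.965) + e^(−3.383) + e^(−3.531) + e^(−3.641) = 0.7504 + 0.05156 + 0.03395 + 0.02928 + 0.02623 = 0.8914.
⟨E⟩ = Σ Eᵢ e^(−Eᵢ/kT) / Z = (7.35·0.7504 + 75.9·0.05156 + 86.6·0.03395 + 90.4·0.02928 + 93.2·0.02623) / 0.8914 = 20 meV.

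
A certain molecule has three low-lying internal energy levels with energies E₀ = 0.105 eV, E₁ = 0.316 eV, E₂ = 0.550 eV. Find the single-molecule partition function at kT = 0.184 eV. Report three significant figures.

Eᵢ/kT = 0.57065, 1.7174, 2.9891.
Z = Σ e^(−Eᵢ/kT) = e^(−0.57065) + e^(−1.7174) + e^(−2.9891) = 0.56516 + 0.17953 + 0.050333 = 0.79502.

Z = 0.795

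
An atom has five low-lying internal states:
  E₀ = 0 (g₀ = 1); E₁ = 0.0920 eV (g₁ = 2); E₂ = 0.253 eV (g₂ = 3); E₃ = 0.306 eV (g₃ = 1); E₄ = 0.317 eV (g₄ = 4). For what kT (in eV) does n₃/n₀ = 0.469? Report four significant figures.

n₃/n₀ = (g₃/g₀) exp[−(E₃−E₀)/kT] = 0.469.
⇒ (E₃−E₀)/kT = ln((1/1)/0.469) = ln(2.13220) = 0.757154.
kT = 0.306 eV / 0.757154 = 0.4041 eV.

0.4041 eV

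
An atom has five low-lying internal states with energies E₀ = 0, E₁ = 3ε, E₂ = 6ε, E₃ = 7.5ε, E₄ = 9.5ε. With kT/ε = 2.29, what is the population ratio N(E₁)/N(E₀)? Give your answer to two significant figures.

0.27

n₁/n₀ = exp[−(E₁−E₀)/kT] = exp(−(3ε)/(2.29ε)) = exp(-1.310) = 0.27.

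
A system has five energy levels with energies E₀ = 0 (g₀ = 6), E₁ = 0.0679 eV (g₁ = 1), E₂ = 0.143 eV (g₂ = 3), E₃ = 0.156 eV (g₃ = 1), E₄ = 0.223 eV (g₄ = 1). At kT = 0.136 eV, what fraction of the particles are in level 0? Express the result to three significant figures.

0.735

Eᵢ/kT = 0, 0.49926, 1.0515, 1.1471, 1.6397.
Z = Σ gᵢe^(−Eᵢ/kT) = 6·e^(−0) + 1·e^(−0.49926) + 3·e^(−1.0515) + 1·e^(−1.1471) + 1·e^(−1.6397) = 6.0000 + 0.60698 + 1.0482 + 0.31756 + 0.19404 = 8.1668.
P₀ = g₀ e^(−E₀/kT) / Z = 6.0000/8.1668 = 0.735.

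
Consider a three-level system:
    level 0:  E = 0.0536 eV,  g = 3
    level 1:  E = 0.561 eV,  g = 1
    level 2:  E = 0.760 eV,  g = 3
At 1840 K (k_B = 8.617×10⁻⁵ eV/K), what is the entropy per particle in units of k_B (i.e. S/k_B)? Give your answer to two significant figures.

k_BT = 8.617×10⁻⁵ × 1840 K = 0.1586 eV.
Eᵢ/kT = 0.3380, 3.537, 4.792.
Z = Σ gᵢe^(−Eᵢ/kT) = 3·e^(−0.3380) + 1·e^(−3.537) + 3·e^(−4.792) = 2.140 + 0.02910 + 0.02489 = 2.194.
⟨E⟩ = Σ EᵢPᵢ = 0.06834 eV.
S/k_B = ln Z + ⟨E⟩/kT = ln(2.194) + 0.06834/0.1586 = 0.7857 + 0.4309 = 1.2.

1.2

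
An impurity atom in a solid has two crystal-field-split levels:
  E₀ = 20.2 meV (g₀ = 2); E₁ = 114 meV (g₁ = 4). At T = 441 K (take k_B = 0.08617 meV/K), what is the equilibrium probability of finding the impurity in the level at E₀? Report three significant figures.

0.855

k_BT = 0.08617 × 441 K = 38.001 meV.
Eᵢ/kT = 0.53156, 2.9999.
Z = Σ gᵢe^(−Eᵢ/kT) = 2·e^(−0.53156) + 4·e^(−2.9999) = 1.1754 + 0.19917 = 1.3746.
P₀ = g₀ e^(−E₀/kT) / Z = 1.1754/1.3746 = 0.855.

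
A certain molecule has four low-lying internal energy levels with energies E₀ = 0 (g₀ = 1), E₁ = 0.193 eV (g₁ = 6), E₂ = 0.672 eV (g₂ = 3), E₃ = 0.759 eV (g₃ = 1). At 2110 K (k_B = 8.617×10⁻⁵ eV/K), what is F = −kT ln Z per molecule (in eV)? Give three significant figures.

-0.210 eV

k_BT = 8.617×10⁻⁵ × 2110 K = 0.18182 eV.
Eᵢ/kT = 0, 1.0615, 3.6960, 4.1745.
Z = Σ gᵢe^(−Eᵢ/kT) = 1·e^(−0) + 6·e^(−1.0615) + 3·e^(−3.6960) + 1·e^(−4.1745) = 1.0000 + 2.0756 + 0.074468 + 0.015383 = 3.1655.
F = −kT ln Z = −0.18182 × ln(3.1655) = −0.18182 × 1.1523 = -0.210 eV.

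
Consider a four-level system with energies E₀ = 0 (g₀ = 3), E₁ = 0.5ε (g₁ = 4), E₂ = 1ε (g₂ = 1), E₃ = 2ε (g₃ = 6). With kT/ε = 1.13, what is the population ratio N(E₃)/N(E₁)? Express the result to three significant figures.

0.398

n₃/n₁ = (g₃/g₁) exp[−(E₃−E₁)/kT] = (6/4) × exp(−(1.5ε)/(1.13ε)) = (6/4) × exp(-1.3274) = 0.398.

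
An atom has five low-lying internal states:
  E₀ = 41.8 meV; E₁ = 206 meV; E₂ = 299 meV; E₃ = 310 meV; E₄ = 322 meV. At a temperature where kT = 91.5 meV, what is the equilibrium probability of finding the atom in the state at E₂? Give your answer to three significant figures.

Eᵢ/kT = 0.45683, 2.2514, 3.2678, 3.3880, 3.5191.
Z = Σ e^(−Eᵢ/kT) = e^(−0.45683) + e^(−2.2514) + e^(−3.2678) + e^(−3.3880) + e^(−3.5191) = 0.63329 + 0.10525 + 0.038090 + 0.033776 + 0.029626 = 0.84003.
P₂ = e^(−E₂/kT) / Z = 0.038090/0.84003 = 0.0453.

0.0453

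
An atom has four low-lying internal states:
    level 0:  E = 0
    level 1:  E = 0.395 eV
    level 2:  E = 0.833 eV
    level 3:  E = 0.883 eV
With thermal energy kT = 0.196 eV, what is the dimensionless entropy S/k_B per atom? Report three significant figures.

Eᵢ/kT = 0, 2.0153, 4.2500, 4.5051.
Z = Σ e^(−Eᵢ/kT) = e^(−0) + e^(−2.0153) + e^(−4.2500) + e^(−4.5051) = 1.0000 + 0.13328 + 0.014264 + 0.011052 = 1.1586.
⟨E⟩ = Σ EᵢPᵢ = 0.064117 eV.
S/k_B = ln Z + ⟨E⟩/kT = ln(1.1586) + 0.064117/0.196 = 0.14721 + 0.32713 = 0.474.

0.474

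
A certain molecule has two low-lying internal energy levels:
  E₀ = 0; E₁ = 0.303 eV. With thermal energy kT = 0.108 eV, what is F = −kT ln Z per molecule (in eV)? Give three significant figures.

-0.00634 eV

Eᵢ/kT = 0, 2.8056.
Z = Σ e^(−Eᵢ/kT) = e^(−0) + e^(−2.8056) = 1.0000 + 0.060470 = 1.0605.
F = −kT ln Z = −0.108 × ln(1.0605) = −0.108 × 0.058740 = -0.00634 eV.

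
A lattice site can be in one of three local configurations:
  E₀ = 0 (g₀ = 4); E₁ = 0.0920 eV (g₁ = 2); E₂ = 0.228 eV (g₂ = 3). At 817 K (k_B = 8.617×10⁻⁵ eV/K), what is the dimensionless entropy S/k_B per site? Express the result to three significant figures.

k_BT = 8.617×10⁻⁵ × 817 K = 0.070401 eV.
Eᵢ/kT = 0, 1.3068, 3.2386.
Z = Σ gᵢe^(−Eᵢ/kT) = 4·e^(−0) + 2·e^(−1.3068) + 3·e^(−3.2386) = 4.0000 + 0.54137 + 0.11766 = 4.6590.
⟨E⟩ = Σ EᵢPᵢ = 0.016448 eV.
S/k_B = ln Z + ⟨E⟩/kT = ln(4.6590) + 0.016448/0.070401 = 1.5388 + 0.23363 = 1.77.

1.77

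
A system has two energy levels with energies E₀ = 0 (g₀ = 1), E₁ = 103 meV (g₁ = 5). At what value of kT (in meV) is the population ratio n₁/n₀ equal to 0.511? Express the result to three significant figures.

45.2 meV

n₁/n₀ = (g₁/g₀) exp[−(E₁−E₀)/kT] = 0.511.
⇒ (E₁−E₀)/kT = ln((5/1)/0.511) = ln(9.7847) = 2.2808.
kT = 103 meV / 2.2808 = 45.2 meV.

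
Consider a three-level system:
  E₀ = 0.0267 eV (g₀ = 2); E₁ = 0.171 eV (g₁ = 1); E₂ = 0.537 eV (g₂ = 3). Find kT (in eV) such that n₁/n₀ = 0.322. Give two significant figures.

n₁/n₀ = (g₁/g₀) exp[−(E₁−E₀)/kT] = 0.322.
⇒ (E₁−E₀)/kT = ln((1/2)/0.322) = ln(1.553) = 0.4402.
kT = 0.1443 eV / 0.4402 = 0.33 eV.

0.33 eV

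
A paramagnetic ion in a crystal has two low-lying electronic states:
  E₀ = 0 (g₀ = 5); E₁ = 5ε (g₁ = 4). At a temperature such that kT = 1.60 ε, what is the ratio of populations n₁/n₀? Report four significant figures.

n₁/n₀ = (g₁/g₀) exp[−(E₁−E₀)/kT] = (4/5) × exp(−(5ε)/(1.60ε)) = (4/5) × exp(-3.12500) = 0.03515.

0.03515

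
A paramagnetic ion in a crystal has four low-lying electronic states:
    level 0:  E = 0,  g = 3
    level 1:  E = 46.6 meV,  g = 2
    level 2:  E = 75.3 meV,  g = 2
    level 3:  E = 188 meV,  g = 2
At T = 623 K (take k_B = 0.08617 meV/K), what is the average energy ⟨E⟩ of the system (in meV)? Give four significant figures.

k_BT = 0.08617 × 623 K = 53.6839 meV.
Eᵢ/kT = 0, 0.868044, 1.40266, 3.50198.
Z = Σ gᵢe^(−Eᵢ/kT) = 3·e^(−0) + 2·e^(−0.868044) + 2·e^(−1.40266) + 2·e^(−3.50198) = 3.00000 + 0.839544 + 0.491884 + 0.0602753 = 4.39170.
⟨E⟩ = Σ Eᵢ gᵢe^(−Eᵢ/kT) / Z = (0·3.00000 + 46.6·0.839544 + 75.3·0.491884 + 188·0.0602753) / 4.39170 = 19.92 meV.

19.92 meV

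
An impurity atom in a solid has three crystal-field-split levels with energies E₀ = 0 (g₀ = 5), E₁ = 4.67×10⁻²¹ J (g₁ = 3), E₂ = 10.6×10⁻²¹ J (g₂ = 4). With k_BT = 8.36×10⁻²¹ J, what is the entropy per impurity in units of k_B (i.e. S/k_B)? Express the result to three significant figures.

2.36

Eᵢ/kT = 0, 0.55861, 1.2679.
Z = Σ gᵢe^(−Eᵢ/kT) = 5·e^(−0) + 3·e^(−0.55861) + 4·e^(−1.2679) = 5.0000 + 1.7160 + 1.1257 = 7.8417.
⟨E⟩ = Σ EᵢPᵢ = 2.5436 ×10⁻²¹ J.
S/k_B = ln Z + ⟨E⟩/kT = ln(7.8417) + 2.5436/8.36 = 2.0595 + 0.30426 = 2.36.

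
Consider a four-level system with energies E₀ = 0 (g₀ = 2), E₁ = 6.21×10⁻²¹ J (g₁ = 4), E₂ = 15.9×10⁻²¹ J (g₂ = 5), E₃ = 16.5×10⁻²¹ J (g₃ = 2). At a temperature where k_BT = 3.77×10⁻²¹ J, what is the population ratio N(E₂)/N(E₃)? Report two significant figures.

n₂/n₃ = (g₂/g₃) exp[−(E₂−E₃)/kT] = (5/2) × exp(−(-0.6 ×10⁻²¹ J)/(3.77 ×10⁻²¹ J)) = (5/2) × exp(0.1592) = 2.9.

2.9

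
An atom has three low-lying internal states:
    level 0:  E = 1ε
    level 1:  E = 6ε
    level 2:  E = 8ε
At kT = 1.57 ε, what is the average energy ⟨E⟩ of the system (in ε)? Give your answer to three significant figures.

Eᵢ/kT = 0.63694, 3.8217, 5.0955.
Z = Σ e^(−Eᵢ/kT) = e^(−0.63694) + e^(−3.8217) + e^(−5.0955) = 0.52891 + 0.021891 + 0.0061242 = 0.55693.
⟨E⟩ = Σ Eᵢ e^(−Eᵢ/kT) / Z = (1·0.52891 + 6·0.021891 + 8·0.0061242) / 0.55693 = 1.27 ε.

1.27 ε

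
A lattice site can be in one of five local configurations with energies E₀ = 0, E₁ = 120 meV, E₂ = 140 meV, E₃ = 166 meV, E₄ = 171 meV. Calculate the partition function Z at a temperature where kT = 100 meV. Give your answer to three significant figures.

Eᵢ/kT = 0, 1.2000, 1.4000, 1.6600, 1.7100.
Z = Σ e^(−Eᵢ/kT) = e^(−0) + e^(−1.2000) + e^(−1.4000) + e^(−1.6600) + e^(−1.7100) = 1.0000 + 0.30119 + 0.24660 + 0.19014 + 0.18087 = 1.9188.

Z = 1.92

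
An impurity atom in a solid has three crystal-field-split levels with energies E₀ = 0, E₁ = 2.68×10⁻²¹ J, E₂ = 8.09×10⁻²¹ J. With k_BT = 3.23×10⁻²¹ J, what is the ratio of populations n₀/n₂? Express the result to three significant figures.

12.2

n₀/n₂ = exp[−(E₀−E₂)/kT] = exp(−(-8.09 ×10⁻²¹ J)/(3.23 ×10⁻²¹ J)) = exp(2.5046) = 12.2.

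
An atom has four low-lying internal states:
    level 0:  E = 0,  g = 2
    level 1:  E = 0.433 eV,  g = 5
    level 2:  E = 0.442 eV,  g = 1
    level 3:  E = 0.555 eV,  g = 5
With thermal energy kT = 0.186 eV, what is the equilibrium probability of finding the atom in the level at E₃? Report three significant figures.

0.0893

Eᵢ/kT = 0, 2.3280, 2.3763, 2.9839.
Z = Σ gᵢe^(−Eᵢ/kT) = 2·e^(−0) + 5·e^(−2.3280) + 1·e^(−2.3763) + 5·e^(−2.9839) = 2.0000 + 0.48745 + 0.092894 + 0.25298 = 2.8333.
P₃ = g₃ e^(−E₃/kT) / Z = 0.25298/2.8333 = 0.0893.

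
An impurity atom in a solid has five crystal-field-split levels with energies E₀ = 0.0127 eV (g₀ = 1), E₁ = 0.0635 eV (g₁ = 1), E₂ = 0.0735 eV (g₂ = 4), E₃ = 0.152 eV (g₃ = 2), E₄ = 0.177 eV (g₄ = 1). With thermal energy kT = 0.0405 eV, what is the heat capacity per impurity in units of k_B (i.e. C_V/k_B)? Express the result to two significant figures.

Eᵢ/kT = 0.3136, 1.568, 1.815, 3.753, 4.370.
Z = Σ gᵢe^(−Eᵢ/kT) = 1·e^(−0.3136) + 1·e^(−1.568) + 4·e^(−1.815) + 2·e^(−3.753) + 1·e^(−4.370) = 0.7308 + 0.2085 + 0.6514 + 0.04689 + 0.01265 = 1.650.
⟨E⟩ = 0.04834 eV, ⟨E²⟩ = 0.003610 eV².
C_V/k_B = (⟨E²⟩ − ⟨E⟩²)/(kT)² = (0.003610 − 0.002337)/0.001640 = 0.78.

0.78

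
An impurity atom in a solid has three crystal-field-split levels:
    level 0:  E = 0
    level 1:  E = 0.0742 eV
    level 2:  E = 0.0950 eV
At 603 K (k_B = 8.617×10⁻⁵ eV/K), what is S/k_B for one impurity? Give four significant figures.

k_BT = 8.617×10⁻⁵ × 603 K = 0.0519605 eV.
Eᵢ/kT = 0, 1.42801, 1.82831.
Z = Σ e^(−Eᵢ/kT) = e^(−0) + e^(−1.42801) + e^(−1.82831) = 1.00000 + 0.239786 + 0.160685 = 1.40047.
⟨E⟩ = Σ EᵢPᵢ = 0.0236044 eV.
S/k_B = ln Z + ⟨E⟩/kT = ln(1.40047) + 0.0236044/0.0519605 = 0.336808 + 0.454276 = 0.7911.

0.7911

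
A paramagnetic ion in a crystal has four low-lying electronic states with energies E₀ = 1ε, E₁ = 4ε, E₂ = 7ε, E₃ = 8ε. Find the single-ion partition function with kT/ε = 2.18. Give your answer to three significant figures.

Eᵢ/kT = 0.45872, 1.8349, 3.2110, 3.6697.
Z = Σ e^(−Eᵢ/kT) = e^(−0.45872) + e^(−1.8349) + e^(−3.2110) + e^(−3.6697) = 0.63209 + 0.15963 + 0.040316 + 0.025484 = 0.85752.

Z = 0.858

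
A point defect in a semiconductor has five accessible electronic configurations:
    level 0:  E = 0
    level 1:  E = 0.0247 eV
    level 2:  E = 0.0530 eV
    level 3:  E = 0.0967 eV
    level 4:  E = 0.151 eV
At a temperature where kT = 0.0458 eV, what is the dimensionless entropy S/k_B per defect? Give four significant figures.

Eᵢ/kT = 0, 0.539301, 1.15721, 2.11135, 3.29694.
Z = Σ e^(−Eᵢ/kT) = e^(−0) + e^(−0.539301) + e^(−1.15721) + e^(−2.11135) + e^(−3.29694) = 1.00000 + 0.583156 + 0.314362 + 0.121074 + 0.0369962 = 2.05559.
⟨E⟩ = Σ EᵢPᵢ = 0.0235258 eV.
S/k_B = ln Z + ⟨E⟩/kT = ln(2.05559) + 0.0235258/0.0458 = 0.720563 + 0.513664 = 1.234.

1.234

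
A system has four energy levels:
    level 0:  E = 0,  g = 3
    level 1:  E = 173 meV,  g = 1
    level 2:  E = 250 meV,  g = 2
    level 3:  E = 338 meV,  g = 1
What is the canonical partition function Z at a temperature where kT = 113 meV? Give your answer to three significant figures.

Z = 3.49

Eᵢ/kT = 0, 1.5310, 2.2124, 2.9912.
Z = Σ gᵢe^(−Eᵢ/kT) = 3·e^(−0) + 1·e^(−1.5310) + 2·e^(−2.2124) + 1·e^(−2.9912) = 3.0000 + 0.21632 + 0.21888 + 0.050227 = 3.4854.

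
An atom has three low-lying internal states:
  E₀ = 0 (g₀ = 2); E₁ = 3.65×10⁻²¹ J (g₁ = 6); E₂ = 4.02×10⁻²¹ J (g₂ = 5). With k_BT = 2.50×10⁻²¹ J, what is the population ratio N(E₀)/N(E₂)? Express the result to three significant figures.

n₀/n₂ = (g₀/g₂) exp[−(E₀−E₂)/kT] = (2/5) × exp(−(-4.02 ×10⁻²¹ J)/(2.50 ×10⁻²¹ J)) = (2/5) × exp(1.6080) = 2.00.

2.00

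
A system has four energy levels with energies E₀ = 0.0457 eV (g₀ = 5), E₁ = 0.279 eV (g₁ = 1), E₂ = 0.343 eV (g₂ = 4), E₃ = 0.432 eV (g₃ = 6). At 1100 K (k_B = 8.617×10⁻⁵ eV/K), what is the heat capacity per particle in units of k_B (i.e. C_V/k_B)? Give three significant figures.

0.683

k_BT = 8.617×10⁻⁵ × 1100 K = 0.094787 eV.
Eᵢ/kT = 0.48213, 2.9434, 3.6186, 4.5576.
Z = Σ gᵢe^(−Eᵢ/kT) = 5·e^(−0.48213) + 1·e^(−2.9434) + 4·e^(−3.6186) + 6·e^(−4.5576) = 3.0873 + 0.052686 + 0.10728 + 0.062923 = 3.3102.
⟨E⟩ = 0.066391 eV, ⟨E²⟩ = 0.010547 eV².
C_V/k_B = (⟨E²⟩ − ⟨E⟩²)/(kT)² = (0.010547 − 0.0044078)/0.0089846 = 0.683.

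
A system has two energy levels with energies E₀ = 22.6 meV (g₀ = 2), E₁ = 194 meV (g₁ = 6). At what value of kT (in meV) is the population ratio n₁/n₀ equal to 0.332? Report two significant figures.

78 meV

n₁/n₀ = (g₁/g₀) exp[−(E₁−E₀)/kT] = 0.332.
⇒ (E₁−E₀)/kT = ln((6/2)/0.332) = ln(9.036) = 2.201.
kT = 171.4 meV / 2.201 = 78 meV.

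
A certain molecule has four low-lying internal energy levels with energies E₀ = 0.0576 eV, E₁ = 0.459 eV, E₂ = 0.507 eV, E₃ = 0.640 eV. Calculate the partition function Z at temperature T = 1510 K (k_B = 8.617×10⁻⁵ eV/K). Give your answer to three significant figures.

Z = 0.699

k_BT = 8.617×10⁻⁵ × 1510 K = 0.13012 eV.
Eᵢ/kT = 0.44267, 3.5275, 3.8964, 4.9185.
Z = Σ e^(−Eᵢ/kT) = e^(−0.44267) + e^(−3.5275) + e^(−3.8964) + e^(−4.9185) = 0.64232 + 0.029378 + 0.020315 + 0.0073101 = 0.69932.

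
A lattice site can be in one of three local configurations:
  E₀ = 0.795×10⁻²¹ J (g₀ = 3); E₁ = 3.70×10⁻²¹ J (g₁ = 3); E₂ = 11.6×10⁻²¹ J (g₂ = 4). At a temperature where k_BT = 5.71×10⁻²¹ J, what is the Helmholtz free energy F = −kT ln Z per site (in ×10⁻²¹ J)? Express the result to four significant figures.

Eᵢ/kT = 0.139229, 0.647986, 2.03152.
Z = Σ gᵢe^(−Eᵢ/kT) = 3·e^(−0.139229) + 3·e^(−0.647986) + 4·e^(−2.03152) = 2.61009 + 1.56929 + 0.524544 = 4.70392.
F = −kT ln Z = −5.71 × ln(4.70392) = −5.71 × 1.54840 = -8.841 ×10⁻²¹ J.

-8.841 ×10⁻²¹ J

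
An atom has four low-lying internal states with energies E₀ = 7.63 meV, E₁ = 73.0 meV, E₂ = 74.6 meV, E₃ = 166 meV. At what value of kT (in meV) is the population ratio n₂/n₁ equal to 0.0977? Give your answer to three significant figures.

0.688 meV

n₂/n₁ = exp[−(E₂−E₁)/kT] = 0.0977.
⇒ (E₂−E₁)/kT = ln(1/0.0977) = ln(10.235) = 2.3258.
kT = 1.6 meV / 2.3258 = 0.688 meV.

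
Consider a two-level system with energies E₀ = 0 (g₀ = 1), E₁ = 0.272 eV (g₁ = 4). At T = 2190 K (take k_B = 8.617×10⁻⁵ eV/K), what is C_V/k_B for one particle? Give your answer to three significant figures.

k_BT = 8.617×10⁻⁵ × 2190 K = 0.18871 eV.
Eᵢ/kT = 0, 1.4414.
Z = Σ gᵢe^(−Eᵢ/kT) = 1·e^(−0) + 4·e^(−1.4414) = 1.0000 + 0.94639 = 1.9464.
⟨E⟩ = 0.13225 eV, ⟨E²⟩ = 0.035973 eV².
C_V/k_B = (⟨E²⟩ − ⟨E⟩²)/(kT)² = (0.035973 − 0.017490)/0.035611 = 0.519.

0.519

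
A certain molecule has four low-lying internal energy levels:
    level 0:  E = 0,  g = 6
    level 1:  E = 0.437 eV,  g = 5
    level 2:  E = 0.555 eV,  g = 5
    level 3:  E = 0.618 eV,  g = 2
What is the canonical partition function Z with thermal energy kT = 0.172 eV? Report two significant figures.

Eᵢ/kT = 0, 2.541, 3.227, 3.593.
Z = Σ gᵢe^(−Eᵢ/kT) = 6·e^(−0) + 5·e^(−2.541) + 5·e^(−3.227) + 2·e^(−3.593) = 6.000 + 0.3939 + 0.1984 + 0.05503 = 6.647.

Z = 6.6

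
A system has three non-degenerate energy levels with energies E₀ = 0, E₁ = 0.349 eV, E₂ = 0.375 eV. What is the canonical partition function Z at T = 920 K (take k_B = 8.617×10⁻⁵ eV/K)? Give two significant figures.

k_BT = 8.617×10⁻⁵ × 920 K = 0.07928 eV.
Eᵢ/kT = 0, 4.402, 4.730.
Z = Σ e^(−Eᵢ/kT) = e^(−0) + e^(−4.402) + e^(−4.730) = 1.000 + 0.01225 + 0.008826 = 1.021.

Z = 1.0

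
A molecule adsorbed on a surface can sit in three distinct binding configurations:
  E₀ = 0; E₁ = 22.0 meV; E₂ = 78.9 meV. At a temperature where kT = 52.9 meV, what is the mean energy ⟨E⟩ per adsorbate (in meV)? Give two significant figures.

17 meV

Eᵢ/kT = 0, 0.4159, 1.491.
Z = Σ e^(−Eᵢ/kT) = e^(−0) + e^(−0.4159) + e^(−1.491) = 1.000 + 0.6597 + 0.2251 = 1.885.
⟨E⟩ = Σ Eᵢ e^(−Eᵢ/kT) / Z = (0·1.000 + 22.0·0.6597 + 78.9·0.2251) / 1.885 = 17 meV.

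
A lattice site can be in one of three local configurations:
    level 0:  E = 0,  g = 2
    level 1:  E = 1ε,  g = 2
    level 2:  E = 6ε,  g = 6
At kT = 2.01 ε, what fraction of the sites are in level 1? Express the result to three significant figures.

0.346

Eᵢ/kT = 0, 0.49751, 2.9851.
Z = Σ gᵢe^(−Eᵢ/kT) = 2·e^(−0) + 2·e^(−0.49751) + 6·e^(−2.9851) = 2.0000 + 1.2161 + 0.30321 = 3.5193.
P₁ = g₁ e^(−E₁/kT) / Z = 1.2161/3.5193 = 0.346.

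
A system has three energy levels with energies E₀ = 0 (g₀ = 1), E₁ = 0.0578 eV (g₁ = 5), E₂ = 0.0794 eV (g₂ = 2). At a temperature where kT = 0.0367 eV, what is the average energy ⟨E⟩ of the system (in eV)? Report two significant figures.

0.034 eV

Eᵢ/kT = 0, 1.575, 2.163.
Z = Σ gᵢe^(−Eᵢ/kT) = 1·e^(−0) + 5·e^(−1.575) + 2·e^(−2.163) = 1.000 + 1.035 + 0.2300 = 2.265.
⟨E⟩ = Σ Eᵢ gᵢe^(−Eᵢ/kT) / Z = (0·1.000 + 0.0578·1.035 + 0.0794·0.2300) / 2.265 = 0.034 eV.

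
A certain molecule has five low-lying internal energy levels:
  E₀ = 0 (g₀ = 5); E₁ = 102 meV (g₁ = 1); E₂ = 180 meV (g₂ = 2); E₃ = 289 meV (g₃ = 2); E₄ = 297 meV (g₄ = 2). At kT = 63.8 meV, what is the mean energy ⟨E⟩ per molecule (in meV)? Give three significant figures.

10.1 meV

Eᵢ/kT = 0, 1.5987, 2.8213, 4.5298, 4.6552.
Z = Σ gᵢe^(−Eᵢ/kT) = 5·e^(−0) + 1·e^(−1.5987) + 2·e^(−2.8213) + 2·e^(−4.5298) + 2·e^(−4.6552) = 5.0000 + 0.20216 + 0.11906 + 0.021566 + 0.019024 = 5.3618.
⟨E⟩ = Σ Eᵢ gᵢe^(−Eᵢ/kT) / Z = (0·5.0000 + 102·0.20216 + 180·0.11906 + 289·0.021566 + 297·0.019024) / 5.3618 = 10.1 meV.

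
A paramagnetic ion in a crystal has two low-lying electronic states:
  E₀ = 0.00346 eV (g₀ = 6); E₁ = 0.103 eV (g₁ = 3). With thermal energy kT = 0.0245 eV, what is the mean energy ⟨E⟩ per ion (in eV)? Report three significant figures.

Eᵢ/kT = 0.14122, 4.2041.
Z = Σ gᵢe^(−Eᵢ/kT) = 6·e^(−0.14122) + 3·e^(−4.2041) = 5.2098 + 0.044803 = 5.2546.
⟨E⟩ = Σ Eᵢ gᵢe^(−Eᵢ/kT) / Z = (0.00346·5.2098 + 0.103·0.044803) / 5.2546 = 0.00431 eV.

0.00431 eV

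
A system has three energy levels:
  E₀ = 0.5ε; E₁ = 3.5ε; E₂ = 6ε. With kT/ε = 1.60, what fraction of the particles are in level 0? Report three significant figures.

0.844

Eᵢ/kT = 0.31250, 2.1875, 3.7500.
Z = Σ e^(−Eᵢ/kT) = e^(−0.31250) + e^(−2.1875) + e^(−3.7500) = 0.73162 + 0.11220 + 0.023518 = 0.86734.
P₀ = e^(−E₀/kT) / Z = 0.73162/0.86734 = 0.844.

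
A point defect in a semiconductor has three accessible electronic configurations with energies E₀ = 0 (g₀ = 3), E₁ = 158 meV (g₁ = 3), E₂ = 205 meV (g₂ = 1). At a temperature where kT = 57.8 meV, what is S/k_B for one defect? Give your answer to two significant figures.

1.4

Eᵢ/kT = 0, 2.734, 3.547.
Z = Σ gᵢe^(−Eᵢ/kT) = 3·e^(−0) + 3·e^(−2.734) + 1·e^(−3.547) = 3.000 + 0.1949 + 0.02881 = 3.224.
⟨E⟩ = Σ EᵢPᵢ = 11.38 meV.
S/k_B = ln Z + ⟨E⟩/kT = ln(3.224) + 11.38/57.8 = 1.171 + 0.1969 = 1.4.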